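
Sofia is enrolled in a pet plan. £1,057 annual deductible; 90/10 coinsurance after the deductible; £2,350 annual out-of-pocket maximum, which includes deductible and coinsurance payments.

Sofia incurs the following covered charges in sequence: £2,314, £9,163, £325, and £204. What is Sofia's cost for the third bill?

Claim 1 (£2,314): £1,057 finishes the deductible; £1,257 goes to coinsurance; 10% of £1,257 = £125.70. Owner pays £1,182.70; OOP now £1,182.70.
Claim 2 (£9,163): deductible met; 10% of £9,163 = £916.30. Owner pays £916.30; OOP now £2,099.
Claim 3 (£325): deductible already satisfied, so owner's share is 10% × £325 = £32.50. Owner pays £32.50; OOP now £2,131.50.

£32.50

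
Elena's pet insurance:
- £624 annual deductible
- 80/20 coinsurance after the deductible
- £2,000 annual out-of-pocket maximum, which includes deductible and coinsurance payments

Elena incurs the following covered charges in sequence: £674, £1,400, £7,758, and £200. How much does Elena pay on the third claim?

Claim 1 — £674: deductible takes £624, £50 remains; 20% of £50 = £10. Owner owes £634 (running OOP £634).
Claim 2 — £1,400: 20% coinsurance on £1,400 = £280. Owner pays £280; OOP now £914.
Claim 3 — £7,758: 20% coinsurance on £7,758 = £1,551.60. Adding that to £914 gives £2,465.60, past the £2,000 cap; owner pays only £2,000 − £914 = £1,086.

£1,086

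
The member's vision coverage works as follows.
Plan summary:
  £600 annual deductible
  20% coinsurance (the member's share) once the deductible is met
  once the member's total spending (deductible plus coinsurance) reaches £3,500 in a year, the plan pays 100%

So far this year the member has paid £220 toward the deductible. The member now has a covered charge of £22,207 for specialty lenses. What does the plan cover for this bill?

£18,927

Remaining deductible: £600 − £220 = £380.
That leaves £22,207 − £380 = £21,827 for coinsurance.
20% of £21,827 = £4,365.40 falls to the member.
So the member owes £380 + £4,365.40 = £4,745.40 before any cap.
That would bring total out-of-pocket to £4,965.40, past the £3,500 cap. The member is capped at £3,500 − £220 = £3,280 on this claim.
The plan picks up £22,207 − £3,280 = £18,927.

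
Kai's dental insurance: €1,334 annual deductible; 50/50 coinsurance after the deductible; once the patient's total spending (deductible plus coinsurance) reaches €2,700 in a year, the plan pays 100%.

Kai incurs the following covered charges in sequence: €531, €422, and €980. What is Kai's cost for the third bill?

Bill 1, €531: entire amount goes to the deductible. Patient owes €531 (running OOP €531).
Bill 2, €422: entire amount goes to the deductible. Patient owes €422 (running OOP €953).
Bill 3, €980: €381 finishes the deductible; €599 goes to coinsurance; 50% of €599 = €299.50. Patient pays €680.50; OOP now €1,633.50.

€680.50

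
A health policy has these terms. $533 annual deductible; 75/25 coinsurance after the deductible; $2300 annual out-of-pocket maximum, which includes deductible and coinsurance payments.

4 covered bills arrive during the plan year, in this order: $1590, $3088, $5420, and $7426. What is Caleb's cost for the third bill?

Claim 1 — $1590: $533 to deductible, leaving $1057; 25% of $1057 = $264.25. Patient owes $797.25 (running OOP $797.25).
Claim 2 — $3088: deductible met; 25% of $3088 = $772. Patient owes $772 (running OOP $1569.25).
Claim 3 — $5420: deductible already satisfied, so patient's share is 25% × $5420 = $1355. That would push OOP to $2924.25, over the $2300 cap, so patient pays $2300 − $1569.25 = $730.75.

$730.75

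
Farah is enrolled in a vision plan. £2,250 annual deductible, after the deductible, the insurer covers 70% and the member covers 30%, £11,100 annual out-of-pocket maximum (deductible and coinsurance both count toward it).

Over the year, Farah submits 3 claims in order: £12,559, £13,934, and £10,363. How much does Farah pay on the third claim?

£1,577.10

Bill 1, £12,559: £2,250 finishes the deductible; £10,309 goes to coinsurance; 30% of £10,309 = £3,092.70. Member owes £5,342.70 (running OOP £5,342.70).
Bill 2, £13,934: deductible already satisfied, so member's share is 30% × £13,934 = £4,180.20. Member pays £4,180.20; OOP now £9,522.90.
Bill 3, £10,363: 30% coinsurance on £10,363 = £3,108.90. That would push OOP to £12,631.80, over the £11,100 cap, so member pays £11,100 − £9,522.90 = £1,577.10.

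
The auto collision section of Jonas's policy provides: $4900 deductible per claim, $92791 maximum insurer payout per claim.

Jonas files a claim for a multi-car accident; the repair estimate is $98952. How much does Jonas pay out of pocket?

$6161

After the deductible, $98952 − $4900 = $94052 remains.
Since $94052 > $92791, the payout is capped at $92791.
Out of pocket: $98952 − $92791 = $6161.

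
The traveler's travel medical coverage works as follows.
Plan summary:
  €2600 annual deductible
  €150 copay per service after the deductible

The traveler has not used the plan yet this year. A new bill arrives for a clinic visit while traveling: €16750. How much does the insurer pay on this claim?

€14000

Nothing has been paid toward the €2600 deductible, so the first €2600 of this charge is applied there.
That leaves €16750 − €2600 = €14150 for the copay.
Copay on this service: €150.
Traveler responsibility: €2600 + €150 = €2750.
The insurer covers the remainder: €16750 − €2750 = €14000.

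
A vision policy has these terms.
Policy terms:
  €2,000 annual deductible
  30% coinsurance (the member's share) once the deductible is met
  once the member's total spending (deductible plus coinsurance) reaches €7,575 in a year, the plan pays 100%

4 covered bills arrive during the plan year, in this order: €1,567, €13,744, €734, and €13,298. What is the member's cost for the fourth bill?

€1,361.50

Claim 1 — €1,567: entire amount goes to the deductible. Member pays €1,567; OOP now €1,567.
Claim 2 — €13,744: €433 finishes the deductible; €13,311 goes to coinsurance; member's 30% is €3,993.30. Cost to member: €4,426.30. OOP to date €5,993.30.
Claim 3 — €734: deductible met; 30% of €734 = €220.20. Cost to member: €220.20. OOP to date €6,213.50.
Claim 4 — €13,298: deductible already satisfied, so member's share is 30% × €13,298 = €3,989.40. Adding that to €6,213.50 gives €10,202.90, past the €7,575 cap; member pays only €7,575 − €6,213.50 = €1,361.50.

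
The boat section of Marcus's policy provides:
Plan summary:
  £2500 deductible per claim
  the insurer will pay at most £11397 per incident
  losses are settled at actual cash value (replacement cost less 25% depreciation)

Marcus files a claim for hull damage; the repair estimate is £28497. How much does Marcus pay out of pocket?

£17100

Depreciate 25%: the covered value is £28497 × 0.75 = £21372.75.
After the deductible, £21372.75 − £2500 = £18872.75 remains.
£18872.75 exceeds the £11397 limit, so the insurer pays the limit: £11397.
Out of pocket: £28497 − £11397 = £17100.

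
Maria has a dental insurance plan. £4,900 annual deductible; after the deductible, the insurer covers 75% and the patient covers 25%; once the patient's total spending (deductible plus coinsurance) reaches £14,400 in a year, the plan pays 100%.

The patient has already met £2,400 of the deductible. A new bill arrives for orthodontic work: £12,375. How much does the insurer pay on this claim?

£2,400 of the £4,900 deductible is already met, leaving £2,500.
After the £2,500 deductible portion, £12,375 − £2,500 = £9,875 is subject to coinsurance.
Patient's 25% share of £9,875 is £2,468.75.
That puts the patient's cost at £2,500 + £2,468.75 = £4,968.75 before any cap.
Cumulative spending £2,400 + £4,968.75 = £7,368.75 stays under the £14,400 maximum.
The insurer covers the remainder: £12,375 − £4,968.75 = £7,406.25.

£7,406.25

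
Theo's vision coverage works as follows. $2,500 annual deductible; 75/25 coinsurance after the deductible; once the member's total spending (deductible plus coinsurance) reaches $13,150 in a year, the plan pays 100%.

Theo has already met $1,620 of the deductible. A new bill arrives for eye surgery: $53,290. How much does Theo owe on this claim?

$11,530

Remaining deductible: $2,500 − $1,620 = $880.
The remaining $52,410 (= $53,290 − $880) moves to coinsurance.
Member's 25% share of $52,410 is $13,102.50.
So the member owes $880 + $13,102.50 = $13,982.50 before any cap.
Adding $13,982.50 to the $1,620 already spent would give $15,602.50, which exceeds the $13,150 cap; the member pays just $13,150 − $1,620 = $11,530.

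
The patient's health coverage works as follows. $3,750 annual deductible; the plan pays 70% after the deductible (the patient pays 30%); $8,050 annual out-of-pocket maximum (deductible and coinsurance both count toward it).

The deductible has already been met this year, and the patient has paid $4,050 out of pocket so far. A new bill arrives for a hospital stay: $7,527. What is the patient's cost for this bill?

With the deductible met, the entire $7,527 is subject to coinsurance.
Coinsurance: $7,527 × 30% = $2,258.10.
Total out-of-pocket so far would be $4,050 + $2,258.10 = $6,308.10, below the $8,050 cap — no reduction.

$2,258.10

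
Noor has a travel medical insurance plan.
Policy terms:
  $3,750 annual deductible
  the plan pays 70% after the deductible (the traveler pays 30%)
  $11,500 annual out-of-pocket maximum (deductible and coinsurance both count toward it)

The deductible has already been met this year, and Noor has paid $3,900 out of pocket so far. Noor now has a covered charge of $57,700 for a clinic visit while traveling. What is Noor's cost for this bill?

$7,600

With the deductible met, the entire $57,700 is subject to coinsurance.
Traveler's 30% share of $57,700 is $17,310.
That would bring total out-of-pocket to $21,210, past the $11,500 cap. The traveler is capped at $11,500 − $3,900 = $7,600 on this claim.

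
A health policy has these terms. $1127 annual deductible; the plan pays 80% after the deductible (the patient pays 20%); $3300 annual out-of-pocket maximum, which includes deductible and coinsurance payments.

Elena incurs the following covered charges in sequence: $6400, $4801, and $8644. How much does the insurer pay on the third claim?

#1 ($6400): deductible takes $1127, $5273 remains; patient's 20% is $1054.60. Patient pays $2181.60; OOP now $2181.60. Insurer: $6400 − $2181.60 = $4218.40.
#2 ($4801): deductible met; 20% of $4801 = $960.20. Cost to patient: $960.20. OOP to date $3141.80. Insurer: $4801 − $960.20 = $3840.80.
#3 ($8644): 20% coinsurance on $8644 = $1728.80. Adding that to $3141.80 gives $4870.60, past the $3300 cap; patient pays only $3300 − $3141.80 = $158.20. Insurer: $8644 − $158.20 = $8485.80.

$8485.80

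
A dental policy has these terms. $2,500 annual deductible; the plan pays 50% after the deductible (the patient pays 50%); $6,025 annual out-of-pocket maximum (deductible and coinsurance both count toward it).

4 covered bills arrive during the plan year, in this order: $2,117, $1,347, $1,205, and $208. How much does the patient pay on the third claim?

Claim 1 ($2,117): fully absorbed by the deductible. Patient pays $2,117; OOP now $2,117.
Claim 2 ($1,347): $383 finishes the deductible; $964 goes to coinsurance; coinsurance $964 × 50% = $482. Patient pays $865; OOP now $2,982.
Claim 3 ($1,205): deductible already satisfied, so patient's share is 50% × $1,205 = $602.50. Patient pays $602.50; OOP now $3,584.50.

$602.50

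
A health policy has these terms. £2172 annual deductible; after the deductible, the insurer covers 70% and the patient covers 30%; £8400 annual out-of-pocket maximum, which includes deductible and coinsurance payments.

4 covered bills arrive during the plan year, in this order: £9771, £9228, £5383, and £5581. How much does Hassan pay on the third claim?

£1179.90

#1 (£9771): £2172 to deductible, leaving £7599; 30% of £7599 = £2279.70. Patient pays £4451.70; OOP now £4451.70.
#2 (£9228): deductible already satisfied, so patient's share is 30% × £9228 = £2768.40. Patient pays £2768.40; OOP now £7220.10.
#3 (£5383): deductible met; 30% of £5383 = £1614.90. OOP would hit £8835 > £8400, so the cap limits the patient to £8400 − £7220.10 = £1179.90.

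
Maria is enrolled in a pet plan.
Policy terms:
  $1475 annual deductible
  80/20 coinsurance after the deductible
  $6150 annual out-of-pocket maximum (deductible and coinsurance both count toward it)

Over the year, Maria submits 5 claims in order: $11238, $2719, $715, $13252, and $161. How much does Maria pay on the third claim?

$143

Claim 1 ($11238): $1475 finishes the deductible; $9763 goes to coinsurance; 20% of $9763 = $1952.60. Owner owes $3427.60 (running OOP $3427.60).
Claim 2 ($2719): deductible already satisfied, so owner's share is 20% × $2719 = $543.80. Owner pays $543.80; OOP now $3971.40.
Claim 3 ($715): deductible met; 20% of $715 = $143. Owner pays $143; OOP now $4114.40.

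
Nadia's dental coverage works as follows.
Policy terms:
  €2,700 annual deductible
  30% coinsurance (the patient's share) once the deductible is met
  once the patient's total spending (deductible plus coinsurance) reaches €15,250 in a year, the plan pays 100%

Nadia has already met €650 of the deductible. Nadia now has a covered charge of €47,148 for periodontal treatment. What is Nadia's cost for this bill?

€14,600

€650 of the €2,700 deductible is already met, leaving €2,050.
That leaves €47,148 − €2,050 = €45,098 for coinsurance.
30% of €45,098 = €13,529.40 falls to the patient.
That puts the patient's cost at €2,050 + €13,529.40 = €15,579.40 before any cap.
Year-to-date out-of-pocket would reach €650 + €15,579.40 = €16,229.40, above the €15,250 maximum, so the patient pays only €15,250 − €650 = €14,600.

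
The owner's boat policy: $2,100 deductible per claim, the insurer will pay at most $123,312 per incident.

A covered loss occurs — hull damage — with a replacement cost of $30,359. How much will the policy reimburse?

After the deductible, $30,359 − $2,100 = $28,259 remains.
$28,259 is within the $123,312 limit, so the insurer pays $28,259.

$28,259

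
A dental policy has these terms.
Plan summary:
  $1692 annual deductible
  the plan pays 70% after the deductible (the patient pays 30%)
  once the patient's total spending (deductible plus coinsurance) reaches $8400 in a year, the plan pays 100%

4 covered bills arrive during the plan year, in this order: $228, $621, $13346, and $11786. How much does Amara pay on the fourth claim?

Bill 1, $228: entire amount goes to the deductible. Cost to patient: $228. OOP to date $228.
Bill 2, $621: all of it applies to the deductible. Patient owes $621 (running OOP $849).
Bill 3, $13346: $843 finishes the deductible; $12503 goes to coinsurance; 30% of $12503 = $3750.90. Patient pays $4593.90; OOP now $5442.90.
Bill 4, $11786: deductible already satisfied, so patient's share is 30% × $11786 = $3535.80. Adding that to $5442.90 gives $8978.70, past the $8400 cap; patient pays only $8400 − $5442.90 = $2957.10.

$2957.10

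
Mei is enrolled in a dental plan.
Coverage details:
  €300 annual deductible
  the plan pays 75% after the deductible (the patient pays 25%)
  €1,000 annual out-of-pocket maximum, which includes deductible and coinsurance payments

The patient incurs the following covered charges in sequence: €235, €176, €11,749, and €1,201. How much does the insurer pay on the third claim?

Claim 1 (€235): all of it applies to the deductible. Patient owes €235 (running OOP €235). Insurer: €235 − €235 = €0.
Claim 2 (€176): €65 finishes the deductible; €111 goes to coinsurance; coinsurance €111 × 25% = €27.75. Cost to patient: €92.75. OOP to date €327.75. Insurer: €176 − €92.75 = €83.25.
Claim 3 (€11,749): 25% coinsurance on €11,749 = €2,937.25. That would push OOP to €3,265, over the €1,000 cap, so patient pays €1,000 − €327.75 = €672.25. Insurer: €11,749 − €672.25 = €11,076.75.

€11,076.75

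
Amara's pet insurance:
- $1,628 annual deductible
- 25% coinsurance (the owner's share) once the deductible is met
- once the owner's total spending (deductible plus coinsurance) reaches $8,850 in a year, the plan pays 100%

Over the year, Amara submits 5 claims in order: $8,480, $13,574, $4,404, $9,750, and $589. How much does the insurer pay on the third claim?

#1 ($8,480): $1,628 to deductible, leaving $6,852; 25% of $6,852 = $1,713. Owner owes $3,341 (running OOP $3,341). Insurer: $8,480 − $3,341 = $5,139.
#2 ($13,574): deductible met; 25% of $13,574 = $3,393.50. Cost to owner: $3,393.50. OOP to date $6,734.50. Insurer: $13,574 − $3,393.50 = $10,180.50.
#3 ($4,404): 25% coinsurance on $4,404 = $1,101. Cost to owner: $1,101. OOP to date $7,835.50. Plan pays $4,404 − $1,101 = $3,303.

$3,303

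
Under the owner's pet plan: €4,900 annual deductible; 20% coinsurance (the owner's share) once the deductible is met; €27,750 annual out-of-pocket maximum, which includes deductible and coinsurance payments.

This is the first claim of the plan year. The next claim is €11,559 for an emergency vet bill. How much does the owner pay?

The full €4,900 deductible is still open; €4,900 of this bill applies to it.
After the €4,900 deductible portion, €11,559 − €4,900 = €6,659 is subject to coinsurance.
Owner's 20% share of €6,659 is €1,331.80.
So the owner owes €4,900 + €1,331.80 = €6,231.80 before any cap.
Year-to-date out-of-pocket becomes €0 + €6,231.80 = €6,231.80, still under the €27,750 maximum, so no cap applies.

€6,231.80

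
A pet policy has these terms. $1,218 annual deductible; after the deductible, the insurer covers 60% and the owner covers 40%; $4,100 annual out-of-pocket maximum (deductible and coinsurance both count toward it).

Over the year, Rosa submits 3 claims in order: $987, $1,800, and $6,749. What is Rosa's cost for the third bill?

Claim 1 ($987): fully absorbed by the deductible. Cost to owner: $987. OOP to date $987.
Claim 2 ($1,800): $231 to deductible, leaving $1,569; 40% of $1,569 = $627.60. Owner pays $858.60; OOP now $1,845.60.
Claim 3 ($6,749): 40% coinsurance on $6,749 = $2,699.60. OOP would hit $4,545.20 > $4,100, so the cap limits the owner to $4,100 − $1,845.60 = $2,254.40.

$2,254.40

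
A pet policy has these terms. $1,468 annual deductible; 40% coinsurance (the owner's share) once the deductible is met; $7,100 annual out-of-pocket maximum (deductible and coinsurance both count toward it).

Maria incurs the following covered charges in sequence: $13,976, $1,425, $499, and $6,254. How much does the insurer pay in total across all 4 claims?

$15,054

Claim 1 — $13,976: deductible takes $1,468, $12,508 remains; coinsurance $12,508 × 40% = $5,003.20. Owner pays $6,471.20; OOP now $6,471.20. Plan pays $13,976 − $6,471.20 = $7,504.80.
Claim 2 — $1,425: deductible met; 40% of $1,425 = $570. Cost to owner: $570. OOP to date $7,041.20. Plan pays $1,425 − $570 = $855.
Claim 3 — $499: deductible met; 40% of $499 = $199.60. That would push OOP to $7,240.80, over the $7,100 cap, so owner pays $7,100 − $7,041.20 = $58.80. Plan pays $499 − $58.80 = $440.20.
Claim 4 — $6,254: 40% coinsurance on $6,254 = $2,501.60. OOP would hit $9,601.60 > $7,100, so the cap limits the owner to $7,100 − $7,100 = $0. Plan pays $6,254 − $0 = $6,254.
Insurer total = bills − owner's total = $22,154 − $7,100 = $15,054.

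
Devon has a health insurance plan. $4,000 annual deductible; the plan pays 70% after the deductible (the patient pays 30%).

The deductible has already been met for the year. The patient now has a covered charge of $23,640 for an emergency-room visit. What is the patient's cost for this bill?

With the deductible met, the entire $23,640 is subject to coinsurance.
Coinsurance: $23,640 × 30% = $7,092.

$7,092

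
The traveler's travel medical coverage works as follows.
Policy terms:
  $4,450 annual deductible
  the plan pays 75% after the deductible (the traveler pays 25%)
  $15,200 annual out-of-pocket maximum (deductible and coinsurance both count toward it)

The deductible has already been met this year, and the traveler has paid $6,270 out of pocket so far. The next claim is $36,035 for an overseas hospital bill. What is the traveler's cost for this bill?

The deductible is already satisfied, so the full bill goes to coinsurance.
Traveler's 25% share of $36,035 is $9,008.75.
Year-to-date out-of-pocket would reach $6,270 + $9,008.75 = $15,278.75, above the $15,200 maximum, so the traveler pays only $15,200 − $6,270 = $8,930.

$8,930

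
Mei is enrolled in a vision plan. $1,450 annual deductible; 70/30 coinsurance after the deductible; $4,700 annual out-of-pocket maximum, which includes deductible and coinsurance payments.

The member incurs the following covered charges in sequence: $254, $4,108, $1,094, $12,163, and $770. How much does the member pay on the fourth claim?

$2,048.20

Bill 1, $254: fully absorbed by the deductible. Cost to member: $254. OOP to date $254.
Bill 2, $4,108: deductible takes $1,196, $2,912 remains; 30% of $2,912 = $873.60. Member owes $2,069.60 (running OOP $2,323.60).
Bill 3, $1,094: deductible met; 30% of $1,094 = $328.20. Member pays $328.20; OOP now $2,651.80.
Bill 4, $12,163: 30% coinsurance on $12,163 = $3,648.90. That would push OOP to $6,300.70, over the $4,700 cap, so member pays $4,700 − $2,651.80 = $2,048.20.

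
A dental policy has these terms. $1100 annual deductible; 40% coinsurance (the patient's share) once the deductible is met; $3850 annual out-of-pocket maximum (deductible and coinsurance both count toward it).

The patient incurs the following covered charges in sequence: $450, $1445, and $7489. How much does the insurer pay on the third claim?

Claim 1 ($450): entire amount goes to the deductible. Patient owes $450 (running OOP $450). Plan pays $450 − $450 = $0.
Claim 2 ($1445): $650 to deductible, leaving $795; coinsurance $795 × 40% = $318. Cost to patient: $968. OOP to date $1418. Plan pays $1445 − $968 = $477.
Claim 3 ($7489): deductible already satisfied, so patient's share is 40% × $7489 = $2995.60. Adding that to $1418 gives $4413.60, past the $3850 cap; patient pays only $3850 − $1418 = $2432. Plan pays $7489 − $2432 = $5057.

$5057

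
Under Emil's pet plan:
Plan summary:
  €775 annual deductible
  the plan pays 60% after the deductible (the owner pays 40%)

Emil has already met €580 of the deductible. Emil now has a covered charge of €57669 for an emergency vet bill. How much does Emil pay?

€23184.60

Remaining deductible: €775 − €580 = €195.
The remaining €57474 (= €57669 − €195) moves to coinsurance.
Owner's 40% share of €57474 is €22989.60.
That puts the owner's cost at €195 + €22989.60 = €23184.60.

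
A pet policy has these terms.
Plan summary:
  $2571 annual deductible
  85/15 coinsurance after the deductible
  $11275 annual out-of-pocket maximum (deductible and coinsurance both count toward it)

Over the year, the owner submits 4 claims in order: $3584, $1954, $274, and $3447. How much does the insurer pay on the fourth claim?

$2929.95

#1 ($3584): deductible takes $2571, $1013 remains; owner's 15% is $151.95. Owner pays $2722.95; OOP now $2722.95. Insurer: $3584 − $2722.95 = $861.05.
#2 ($1954): deductible met; 15% of $1954 = $293.10. Cost to owner: $293.10. OOP to date $3016.05. Insurer: $1954 − $293.10 = $1660.90.
#3 ($274): deductible met; 15% of $274 = $41.10. Owner pays $41.10; OOP now $3057.15. Plan pays $274 − $41.10 = $232.90.
#4 ($3447): deductible already satisfied, so owner's share is 15% × $3447 = $517.05. Cost to owner: $517.05. OOP to date $3574.20. Insurer: $3447 − $517.05 = $2929.95.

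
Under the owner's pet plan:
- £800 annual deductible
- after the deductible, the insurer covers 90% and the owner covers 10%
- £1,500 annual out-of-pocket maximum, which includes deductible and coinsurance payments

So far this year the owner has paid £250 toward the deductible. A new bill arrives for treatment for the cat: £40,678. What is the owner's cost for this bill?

£1,250

Remaining deductible: £800 − £250 = £550.
That leaves £40,678 − £550 = £40,128 for coinsurance.
Owner's 10% share of £40,128 is £4,012.80.
That puts the owner's cost at £550 + £4,012.80 = £4,562.80 before any cap.
That would bring total out-of-pocket to £4,812.80, past the £1,500 cap. The owner is capped at £1,500 − £250 = £1,250 on this claim.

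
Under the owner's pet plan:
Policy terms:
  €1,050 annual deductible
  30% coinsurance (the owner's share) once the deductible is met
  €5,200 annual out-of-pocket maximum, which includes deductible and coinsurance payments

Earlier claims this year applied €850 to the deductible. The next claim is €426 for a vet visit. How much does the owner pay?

Deductible still to meet: €1,050 − €850 = €200.
After the €200 deductible portion, €426 − €200 = €226 is subject to coinsurance.
Owner's 30% share of €226 is €67.80.
That puts the owner's cost at €200 + €67.80 = €267.80 before any cap.
Cumulative spending €850 + €267.80 = €1,117.80 stays under the €5,200 maximum.

€267.80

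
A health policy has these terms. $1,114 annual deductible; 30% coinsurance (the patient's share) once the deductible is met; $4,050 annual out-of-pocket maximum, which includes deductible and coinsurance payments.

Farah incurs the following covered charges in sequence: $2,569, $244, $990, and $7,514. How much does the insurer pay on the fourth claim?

$5,384.70

Claim 1 — $2,569: deductible takes $1,114, $1,455 remains; patient's 30% is $436.50. Patient owes $1,550.50 (running OOP $1,550.50). Plan pays $2,569 − $1,550.50 = $1,018.50.
Claim 2 — $244: deductible met; 30% of $244 = $73.20. Patient pays $73.20; OOP now $1,623.70. Plan pays $244 − $73.20 = $170.80.
Claim 3 — $990: deductible already satisfied, so patient's share is 30% × $990 = $297. Patient pays $297; OOP now $1,920.70. Insurer: $990 − $297 = $693.
Claim 4 — $7,514: 30% coinsurance on $7,514 = $2,254.20. That would push OOP to $4,174.90, over the $4,050 cap, so patient pays $4,050 − $1,920.70 = $2,129.30. Plan pays $7,514 − $2,129.30 = $5,384.70.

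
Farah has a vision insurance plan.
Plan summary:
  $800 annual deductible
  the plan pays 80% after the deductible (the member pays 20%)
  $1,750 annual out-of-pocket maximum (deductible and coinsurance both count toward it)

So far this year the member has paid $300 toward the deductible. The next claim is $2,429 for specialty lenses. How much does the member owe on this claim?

$300 of the $800 deductible is already met, leaving $500.
That leaves $2,429 − $500 = $1,929 for coinsurance.
Member's 20% share of $1,929 is $385.80.
That puts the member's cost at $500 + $385.80 = $885.80 before any cap.
Cumulative spending $300 + $885.80 = $1,185.80 stays under the $1,750 maximum.

$885.80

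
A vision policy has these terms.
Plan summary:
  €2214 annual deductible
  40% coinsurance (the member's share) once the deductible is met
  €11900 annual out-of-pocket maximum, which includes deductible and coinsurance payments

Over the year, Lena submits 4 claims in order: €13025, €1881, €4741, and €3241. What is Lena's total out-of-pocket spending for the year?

€10483.60

Claim 1 (€13025): €2214 to deductible, leaving €10811; 40% of €10811 = €4324.40. Member owes €6538.40 (running OOP €6538.40).
Claim 2 (€1881): deductible already satisfied, so member's share is 40% × €1881 = €752.40. Member pays €752.40; OOP now €7290.80.
Claim 3 (€4741): deductible already satisfied, so member's share is 40% × €4741 = €1896.40. Member pays €1896.40; OOP now €9187.20.
Claim 4 (€3241): deductible met; 40% of €3241 = €1296.40. Member owes €1296.40 (running OOP €10483.60).
Total paid by the member: €6538.40 + €752.40 + €1896.40 + €1296.40 = €10483.60.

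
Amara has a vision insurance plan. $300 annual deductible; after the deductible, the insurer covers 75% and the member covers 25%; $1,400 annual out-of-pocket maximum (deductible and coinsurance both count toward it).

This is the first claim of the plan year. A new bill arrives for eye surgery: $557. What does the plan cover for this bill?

$192.75

The full $300 deductible is still open; $300 of this bill applies to it.
The remaining $257 (= $557 − $300) moves to coinsurance.
Member's 25% share of $257 is $64.25.
So the member owes $300 + $64.25 = $364.25 before any cap.
Cumulative spending $0 + $364.25 = $364.25 stays under the $1,400 maximum.
The plan picks up $557 − $364.25 = $192.75.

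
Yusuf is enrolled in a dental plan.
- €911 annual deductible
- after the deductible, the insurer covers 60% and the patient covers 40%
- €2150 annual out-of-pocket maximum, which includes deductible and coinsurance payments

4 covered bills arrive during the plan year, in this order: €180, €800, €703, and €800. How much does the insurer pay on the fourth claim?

€480

#1 (€180): all of it applies to the deductible. Patient owes €180 (running OOP €180). Plan pays €180 − €180 = €0.
#2 (€800): €731 finishes the deductible; €69 goes to coinsurance; coinsurance €69 × 40% = €27.60. Patient owes €758.60 (running OOP €938.60). Plan pays €800 − €758.60 = €41.40.
#3 (€703): deductible met; 40% of €703 = €281.20. Patient pays €281.20; OOP now €1219.80. Plan pays €703 − €281.20 = €421.80.
#4 (€800): deductible already satisfied, so patient's share is 40% × €800 = €320. Patient owes €320 (running OOP €1539.80). Insurer: €800 − €320 = €480.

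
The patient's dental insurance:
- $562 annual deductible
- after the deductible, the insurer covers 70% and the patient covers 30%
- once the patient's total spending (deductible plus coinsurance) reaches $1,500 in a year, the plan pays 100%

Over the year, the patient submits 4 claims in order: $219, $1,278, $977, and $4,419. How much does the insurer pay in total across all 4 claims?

$5,393

Claim 1 ($219): fully absorbed by the deductible. Patient owes $219 (running OOP $219). Insurer: $219 − $219 = $0.
Claim 2 ($1,278): deductible takes $343, $935 remains; 30% of $935 = $280.50. Cost to patient: $623.50. OOP to date $842.50. Plan pays $1,278 − $623.50 = $654.50.
Claim 3 ($977): deductible already satisfied, so patient's share is 30% × $977 = $293.10. Patient owes $293.10 (running OOP $1,135.60). Plan pays $977 − $293.10 = $683.90.
Claim 4 ($4,419): deductible met; 30% of $4,419 = $1,325.70. Adding that to $1,135.60 gives $2,461.30, past the $1,500 cap; patient pays only $1,500 − $1,135.60 = $364.40. Insurer: $4,419 − $364.40 = $4,054.60.
Insurer total = bills − patient's total = $6,893 − $1,500 = $5,393.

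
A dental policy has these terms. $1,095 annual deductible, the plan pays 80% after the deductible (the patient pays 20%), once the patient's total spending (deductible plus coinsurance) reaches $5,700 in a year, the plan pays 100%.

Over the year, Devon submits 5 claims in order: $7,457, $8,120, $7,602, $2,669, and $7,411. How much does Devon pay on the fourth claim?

$188.20

Claim 1 ($7,457): $1,095 finishes the deductible; $6,362 goes to coinsurance; patient's 20% is $1,272.40. Patient pays $2,367.40; OOP now $2,367.40.
Claim 2 ($8,120): deductible already satisfied, so patient's share is 20% × $8,120 = $1,624. Cost to patient: $1,624. OOP to date $3,991.40.
Claim 3 ($7,602): deductible already satisfied, so patient's share is 20% × $7,602 = $1,520.40. Patient owes $1,520.40 (running OOP $5,511.80).
Claim 4 ($2,669): deductible met; 20% of $2,669 = $533.80. Adding that to $5,511.80 gives $6,045.60, past the $5,700 cap; patient pays only $5,700 − $5,511.80 = $188.20.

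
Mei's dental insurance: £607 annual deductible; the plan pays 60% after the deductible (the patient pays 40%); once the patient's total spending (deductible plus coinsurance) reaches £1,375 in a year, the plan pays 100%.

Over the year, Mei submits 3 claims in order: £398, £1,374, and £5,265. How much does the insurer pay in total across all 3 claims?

£5,662

Claim 1 (£398): entire amount goes to the deductible. Cost to patient: £398. OOP to date £398. Plan pays £398 − £398 = £0.
Claim 2 (£1,374): £209 finishes the deductible; £1,165 goes to coinsurance; patient's 40% is £466. Patient owes £675 (running OOP £1,073). Plan pays £1,374 − £675 = £699.
Claim 3 (£5,265): deductible met; 40% of £5,265 = £2,106. Adding that to £1,073 gives £3,179, past the £1,375 cap; patient pays only £1,375 − £1,073 = £302. Plan pays £5,265 − £302 = £4,963.
Insurer total: £0 + £699 + £4,963 = £5,662.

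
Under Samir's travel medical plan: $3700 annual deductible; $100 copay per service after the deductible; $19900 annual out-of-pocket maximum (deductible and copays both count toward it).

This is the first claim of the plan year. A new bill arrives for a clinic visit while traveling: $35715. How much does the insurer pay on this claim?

$31915

Deductible not yet touched, so the first $3700 of the bill goes to the deductible.
That leaves $35715 − $3700 = $32015 for the copay.
Copay on this service: $100.
That puts the traveler's cost at $3700 + $100 = $3800 before any cap.
Year-to-date out-of-pocket becomes $0 + $3800 = $3800, still under the $19900 maximum, so no cap applies.
The plan picks up $35715 − $3800 = $31915.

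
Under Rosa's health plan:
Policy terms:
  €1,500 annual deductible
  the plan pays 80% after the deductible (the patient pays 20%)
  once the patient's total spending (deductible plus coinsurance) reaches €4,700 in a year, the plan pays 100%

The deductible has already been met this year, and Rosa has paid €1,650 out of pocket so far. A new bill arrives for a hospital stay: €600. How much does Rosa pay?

€120

The deductible is already satisfied, so the full bill goes to coinsurance.
Coinsurance: €600 × 20% = €120.
Cumulative spending €1,650 + €120 = €1,770 stays under the €4,700 maximum.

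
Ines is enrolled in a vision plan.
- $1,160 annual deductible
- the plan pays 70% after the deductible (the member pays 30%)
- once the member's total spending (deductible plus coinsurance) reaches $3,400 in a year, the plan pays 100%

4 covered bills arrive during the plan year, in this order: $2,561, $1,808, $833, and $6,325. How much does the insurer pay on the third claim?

Bill 1, $2,561: $1,160 to deductible, leaving $1,401; coinsurance $1,401 × 30% = $420.30. Member pays $1,580.30; OOP now $1,580.30. Plan pays $2,561 − $1,580.30 = $980.70.
Bill 2, $1,808: deductible met; 30% of $1,808 = $542.40. Member owes $542.40 (running OOP $2,122.70). Insurer: $1,808 − $542.40 = $1,265.60.
Bill 3, $833: deductible met; 30% of $833 = $249.90. Member owes $249.90 (running OOP $2,372.60). Plan pays $833 − $249.90 = $583.10.

$583.10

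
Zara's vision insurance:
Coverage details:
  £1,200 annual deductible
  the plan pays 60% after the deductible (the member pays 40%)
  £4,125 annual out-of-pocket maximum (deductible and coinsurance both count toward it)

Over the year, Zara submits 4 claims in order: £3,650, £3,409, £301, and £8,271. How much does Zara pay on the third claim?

Claim 1 — £3,650: £1,200 finishes the deductible; £2,450 goes to coinsurance; coinsurance £2,450 × 40% = £980. Cost to member: £2,180. OOP to date £2,180.
Claim 2 — £3,409: deductible met; 40% of £3,409 = £1,363.60. Cost to member: £1,363.60. OOP to date £3,543.60.
Claim 3 — £301: deductible met; 40% of £301 = £120.40. Cost to member: £120.40. OOP to date £3,664.

£120.40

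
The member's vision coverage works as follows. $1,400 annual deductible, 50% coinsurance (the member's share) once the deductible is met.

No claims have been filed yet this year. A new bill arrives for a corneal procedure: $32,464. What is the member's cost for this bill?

Nothing has been paid toward the $1,400 deductible, so the first $1,400 of this charge is applied there.
That leaves $32,464 − $1,400 = $31,064 for coinsurance.
Coinsurance: $31,064 × 50% = $15,532.
So the member owes $1,400 + $15,532 = $16,932.

$16,932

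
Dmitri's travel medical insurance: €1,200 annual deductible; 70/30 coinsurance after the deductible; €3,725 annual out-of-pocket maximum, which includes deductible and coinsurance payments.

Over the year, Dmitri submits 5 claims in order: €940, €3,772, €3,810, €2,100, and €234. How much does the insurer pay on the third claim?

#1 (€940): all of it applies to the deductible. Traveler pays €940; OOP now €940. Plan pays €940 − €940 = €0.
#2 (€3,772): €260 finishes the deductible; €3,512 goes to coinsurance; traveler's 30% is €1,053.60. Traveler owes €1,313.60 (running OOP €2,253.60). Insurer: €3,772 − €1,313.60 = €2,458.40.
#3 (€3,810): deductible met; 30% of €3,810 = €1,143. Traveler pays €1,143; OOP now €3,396.60. Insurer: €3,810 − €1,143 = €2,667.

€2,667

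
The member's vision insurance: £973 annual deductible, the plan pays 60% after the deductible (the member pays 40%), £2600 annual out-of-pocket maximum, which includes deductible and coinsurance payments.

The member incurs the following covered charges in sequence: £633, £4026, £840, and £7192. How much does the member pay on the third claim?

Claim 1 — £633: all of it applies to the deductible. Cost to member: £633. OOP to date £633.
Claim 2 — £4026: £340 to deductible, leaving £3686; 40% of £3686 = £1474.40. Member owes £1814.40 (running OOP £2447.40).
Claim 3 — £840: deductible already satisfied, so member's share is 40% × £840 = £336. Adding that to £2447.40 gives £2783.40, past the £2600 cap; member pays only £2600 − £2447.40 = £152.60.

£152.60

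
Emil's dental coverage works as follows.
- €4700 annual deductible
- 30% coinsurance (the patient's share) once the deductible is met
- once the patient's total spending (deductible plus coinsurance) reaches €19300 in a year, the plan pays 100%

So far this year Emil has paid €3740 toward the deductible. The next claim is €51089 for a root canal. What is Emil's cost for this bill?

Remaining deductible: €4700 − €3740 = €960.
The remaining €50129 (= €51089 − €960) moves to coinsurance.
Coinsurance: €50129 × 30% = €15038.70.
So the patient owes €960 + €15038.70 = €15998.70 before any cap.
Adding €15998.70 to the €3740 already spent would give €19738.70, which exceeds the €19300 cap; the patient pays just €19300 − €3740 = €15560.

€15560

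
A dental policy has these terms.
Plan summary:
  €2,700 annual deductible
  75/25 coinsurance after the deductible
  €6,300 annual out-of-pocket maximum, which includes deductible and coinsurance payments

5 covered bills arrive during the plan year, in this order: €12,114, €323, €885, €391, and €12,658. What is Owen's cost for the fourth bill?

€97.75

#1 (€12,114): €2,700 to deductible, leaving €9,414; coinsurance €9,414 × 25% = €2,353.50. Cost to patient: €5,053.50. OOP to date €5,053.50.
#2 (€323): deductible met; 25% of €323 = €80.75. Patient owes €80.75 (running OOP €5,134.25).
#3 (€885): deductible already satisfied, so patient's share is 25% × €885 = €221.25. Cost to patient: €221.25. OOP to date €5,355.50.
#4 (€391): deductible met; 25% of €391 = €97.75. Patient pays €97.75; OOP now €5,453.25.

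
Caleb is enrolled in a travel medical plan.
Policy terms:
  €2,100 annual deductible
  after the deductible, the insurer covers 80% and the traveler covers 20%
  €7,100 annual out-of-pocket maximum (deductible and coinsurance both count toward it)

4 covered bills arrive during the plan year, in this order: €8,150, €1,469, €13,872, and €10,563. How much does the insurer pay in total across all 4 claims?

Bill 1, €8,150: €2,100 to deductible, leaving €6,050; traveler's 20% is €1,210. Traveler owes €3,310 (running OOP €3,310). Plan pays €8,150 − €3,310 = €4,840.
Bill 2, €1,469: 20% coinsurance on €1,469 = €293.80. Cost to traveler: €293.80. OOP to date €3,603.80. Plan pays €1,469 − €293.80 = €1,175.20.
Bill 3, €13,872: deductible met; 20% of €13,872 = €2,774.40. Traveler owes €2,774.40 (running OOP €6,378.20). Insurer: €13,872 − €2,774.40 = €11,097.60.
Bill 4, €10,563: deductible met; 20% of €10,563 = €2,112.60. OOP would hit €8,490.80 > €7,100, so the cap limits the traveler to €7,100 − €6,378.20 = €721.80. Plan pays €10,563 − €721.80 = €9,841.20.
Insurer total: €4,840 + €1,175.20 + €11,097.60 + €9,841.20 = €26,954.

€26,954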